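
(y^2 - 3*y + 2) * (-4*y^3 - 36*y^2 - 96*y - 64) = -4*y^5 - 24*y^4 + 4*y^3 + 152*y^2 - 128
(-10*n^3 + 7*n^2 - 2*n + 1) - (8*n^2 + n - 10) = -10*n^3 - n^2 - 3*n + 11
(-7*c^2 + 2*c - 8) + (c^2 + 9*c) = -6*c^2 + 11*c - 8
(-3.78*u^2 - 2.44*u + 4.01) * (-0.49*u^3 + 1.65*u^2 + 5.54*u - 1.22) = 1.8522*u^5 - 5.0414*u^4 - 26.9321*u^3 - 2.2895*u^2 + 25.1922*u - 4.8922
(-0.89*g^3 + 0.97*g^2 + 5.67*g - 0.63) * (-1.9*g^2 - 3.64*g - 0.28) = 1.691*g^5 + 1.3966*g^4 - 14.0546*g^3 - 19.7134*g^2 + 0.7056*g + 0.1764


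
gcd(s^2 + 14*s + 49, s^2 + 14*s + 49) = s^2 + 14*s + 49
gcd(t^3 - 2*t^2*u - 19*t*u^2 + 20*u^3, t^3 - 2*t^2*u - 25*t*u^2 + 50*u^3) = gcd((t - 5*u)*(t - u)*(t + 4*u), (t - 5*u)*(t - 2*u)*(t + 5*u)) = t - 5*u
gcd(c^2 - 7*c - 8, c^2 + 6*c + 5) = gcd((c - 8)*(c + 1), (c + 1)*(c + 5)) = c + 1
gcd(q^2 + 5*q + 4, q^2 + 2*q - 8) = q + 4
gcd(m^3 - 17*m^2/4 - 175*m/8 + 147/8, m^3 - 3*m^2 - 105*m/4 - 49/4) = m^2 - 7*m/2 - 49/2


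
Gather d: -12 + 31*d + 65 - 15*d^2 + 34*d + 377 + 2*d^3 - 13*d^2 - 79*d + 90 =2*d^3 - 28*d^2 - 14*d + 520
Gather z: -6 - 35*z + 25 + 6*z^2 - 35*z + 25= 6*z^2 - 70*z + 44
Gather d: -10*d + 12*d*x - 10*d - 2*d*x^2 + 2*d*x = d*(-2*x^2 + 14*x - 20)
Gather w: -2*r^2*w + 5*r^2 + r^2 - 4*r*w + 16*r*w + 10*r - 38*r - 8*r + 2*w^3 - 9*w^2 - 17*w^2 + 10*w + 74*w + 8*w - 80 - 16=6*r^2 - 36*r + 2*w^3 - 26*w^2 + w*(-2*r^2 + 12*r + 92) - 96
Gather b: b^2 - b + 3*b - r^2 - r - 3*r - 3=b^2 + 2*b - r^2 - 4*r - 3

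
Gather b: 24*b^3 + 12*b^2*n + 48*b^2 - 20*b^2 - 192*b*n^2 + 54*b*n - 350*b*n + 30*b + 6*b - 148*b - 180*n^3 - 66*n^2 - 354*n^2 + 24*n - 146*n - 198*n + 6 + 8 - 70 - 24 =24*b^3 + b^2*(12*n + 28) + b*(-192*n^2 - 296*n - 112) - 180*n^3 - 420*n^2 - 320*n - 80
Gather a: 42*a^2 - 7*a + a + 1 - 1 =42*a^2 - 6*a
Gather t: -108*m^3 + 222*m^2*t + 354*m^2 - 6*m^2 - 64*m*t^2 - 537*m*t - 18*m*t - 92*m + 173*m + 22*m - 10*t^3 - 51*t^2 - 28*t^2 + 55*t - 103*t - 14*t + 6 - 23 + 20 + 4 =-108*m^3 + 348*m^2 + 103*m - 10*t^3 + t^2*(-64*m - 79) + t*(222*m^2 - 555*m - 62) + 7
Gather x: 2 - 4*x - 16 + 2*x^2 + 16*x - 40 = 2*x^2 + 12*x - 54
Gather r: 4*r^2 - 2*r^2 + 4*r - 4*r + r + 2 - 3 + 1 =2*r^2 + r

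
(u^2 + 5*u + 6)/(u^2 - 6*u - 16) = (u + 3)/(u - 8)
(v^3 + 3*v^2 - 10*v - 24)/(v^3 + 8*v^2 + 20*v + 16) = (v - 3)/(v + 2)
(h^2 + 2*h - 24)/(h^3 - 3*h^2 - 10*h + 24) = (h + 6)/(h^2 + h - 6)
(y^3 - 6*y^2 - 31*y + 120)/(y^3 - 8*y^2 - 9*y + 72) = (y + 5)/(y + 3)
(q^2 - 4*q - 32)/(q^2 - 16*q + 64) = (q + 4)/(q - 8)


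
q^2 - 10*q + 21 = (q - 7)*(q - 3)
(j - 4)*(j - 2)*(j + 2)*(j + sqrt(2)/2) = j^4 - 4*j^3 + sqrt(2)*j^3/2 - 4*j^2 - 2*sqrt(2)*j^2 - 2*sqrt(2)*j + 16*j + 8*sqrt(2)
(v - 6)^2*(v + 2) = v^3 - 10*v^2 + 12*v + 72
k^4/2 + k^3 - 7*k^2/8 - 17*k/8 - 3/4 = (k/2 + 1/2)*(k - 3/2)*(k + 1/2)*(k + 2)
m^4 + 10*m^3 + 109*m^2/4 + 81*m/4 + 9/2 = (m + 1/2)^2*(m + 3)*(m + 6)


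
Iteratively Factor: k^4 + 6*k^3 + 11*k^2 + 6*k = (k)*(k^3 + 6*k^2 + 11*k + 6) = k*(k + 3)*(k^2 + 3*k + 2) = k*(k + 1)*(k + 3)*(k + 2)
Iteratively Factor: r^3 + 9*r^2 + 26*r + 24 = (r + 2)*(r^2 + 7*r + 12) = (r + 2)*(r + 3)*(r + 4)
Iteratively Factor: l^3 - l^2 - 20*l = (l - 5)*(l^2 + 4*l) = l*(l - 5)*(l + 4)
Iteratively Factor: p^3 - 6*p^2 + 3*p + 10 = (p - 5)*(p^2 - p - 2) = (p - 5)*(p - 2)*(p + 1)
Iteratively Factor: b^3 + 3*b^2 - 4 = (b - 1)*(b^2 + 4*b + 4) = (b - 1)*(b + 2)*(b + 2)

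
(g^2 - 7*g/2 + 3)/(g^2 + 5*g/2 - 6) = (g - 2)/(g + 4)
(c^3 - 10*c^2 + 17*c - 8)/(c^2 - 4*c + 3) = (c^2 - 9*c + 8)/(c - 3)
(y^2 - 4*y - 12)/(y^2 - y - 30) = (y + 2)/(y + 5)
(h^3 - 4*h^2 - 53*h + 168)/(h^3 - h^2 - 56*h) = (h - 3)/h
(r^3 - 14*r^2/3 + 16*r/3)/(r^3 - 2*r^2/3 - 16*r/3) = (r - 2)/(r + 2)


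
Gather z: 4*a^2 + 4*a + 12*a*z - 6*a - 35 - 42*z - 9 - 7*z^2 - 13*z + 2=4*a^2 - 2*a - 7*z^2 + z*(12*a - 55) - 42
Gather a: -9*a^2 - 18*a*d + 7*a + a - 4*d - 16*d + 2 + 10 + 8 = -9*a^2 + a*(8 - 18*d) - 20*d + 20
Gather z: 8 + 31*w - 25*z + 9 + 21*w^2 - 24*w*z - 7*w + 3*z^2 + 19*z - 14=21*w^2 + 24*w + 3*z^2 + z*(-24*w - 6) + 3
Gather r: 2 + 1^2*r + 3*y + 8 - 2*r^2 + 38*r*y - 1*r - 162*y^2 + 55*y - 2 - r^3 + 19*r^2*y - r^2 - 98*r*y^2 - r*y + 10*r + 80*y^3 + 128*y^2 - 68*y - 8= -r^3 + r^2*(19*y - 3) + r*(-98*y^2 + 37*y + 10) + 80*y^3 - 34*y^2 - 10*y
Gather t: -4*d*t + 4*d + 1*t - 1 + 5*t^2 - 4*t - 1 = 4*d + 5*t^2 + t*(-4*d - 3) - 2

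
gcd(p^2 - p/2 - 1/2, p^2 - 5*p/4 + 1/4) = p - 1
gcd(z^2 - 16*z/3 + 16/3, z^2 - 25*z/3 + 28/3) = z - 4/3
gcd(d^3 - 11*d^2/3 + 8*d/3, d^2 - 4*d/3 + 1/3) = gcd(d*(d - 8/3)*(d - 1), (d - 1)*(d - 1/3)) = d - 1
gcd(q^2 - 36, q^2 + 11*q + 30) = q + 6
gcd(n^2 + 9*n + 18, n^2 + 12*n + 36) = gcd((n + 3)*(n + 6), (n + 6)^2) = n + 6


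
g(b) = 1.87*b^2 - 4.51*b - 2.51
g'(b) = 3.74*b - 4.51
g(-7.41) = 133.59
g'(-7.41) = -32.22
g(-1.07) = 4.46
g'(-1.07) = -8.51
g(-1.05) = 4.29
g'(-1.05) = -8.44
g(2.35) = -2.78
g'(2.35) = 4.28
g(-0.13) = -1.89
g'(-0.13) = -5.00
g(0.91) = -5.07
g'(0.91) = -1.11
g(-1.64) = 9.92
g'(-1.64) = -10.64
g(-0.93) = 3.30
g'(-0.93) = -7.99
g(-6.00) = 91.87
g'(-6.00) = -26.95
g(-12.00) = 320.89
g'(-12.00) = -49.39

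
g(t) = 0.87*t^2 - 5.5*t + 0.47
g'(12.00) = 15.38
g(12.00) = 59.75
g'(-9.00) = -21.16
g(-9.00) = 120.44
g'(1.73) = -2.49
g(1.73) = -6.44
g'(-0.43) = -6.25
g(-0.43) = 3.00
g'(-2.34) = -9.57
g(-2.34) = 18.10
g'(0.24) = -5.08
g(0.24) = -0.80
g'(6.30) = 5.46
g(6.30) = 0.35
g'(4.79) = 2.83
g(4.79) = -5.91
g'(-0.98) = -7.21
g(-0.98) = 6.70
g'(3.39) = 0.40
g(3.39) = -8.18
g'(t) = 1.74*t - 5.5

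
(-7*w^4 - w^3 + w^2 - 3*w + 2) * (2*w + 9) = -14*w^5 - 65*w^4 - 7*w^3 + 3*w^2 - 23*w + 18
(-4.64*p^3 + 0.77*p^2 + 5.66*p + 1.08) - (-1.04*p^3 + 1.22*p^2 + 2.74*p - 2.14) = -3.6*p^3 - 0.45*p^2 + 2.92*p + 3.22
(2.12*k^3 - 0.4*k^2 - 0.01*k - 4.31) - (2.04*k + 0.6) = 2.12*k^3 - 0.4*k^2 - 2.05*k - 4.91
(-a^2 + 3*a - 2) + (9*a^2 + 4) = 8*a^2 + 3*a + 2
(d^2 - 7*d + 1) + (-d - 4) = d^2 - 8*d - 3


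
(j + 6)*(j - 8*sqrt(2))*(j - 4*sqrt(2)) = j^3 - 12*sqrt(2)*j^2 + 6*j^2 - 72*sqrt(2)*j + 64*j + 384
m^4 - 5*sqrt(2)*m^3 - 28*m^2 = m^2*(m - 7*sqrt(2))*(m + 2*sqrt(2))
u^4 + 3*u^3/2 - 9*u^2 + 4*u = u*(u - 2)*(u - 1/2)*(u + 4)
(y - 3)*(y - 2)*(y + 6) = y^3 + y^2 - 24*y + 36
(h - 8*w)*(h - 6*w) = h^2 - 14*h*w + 48*w^2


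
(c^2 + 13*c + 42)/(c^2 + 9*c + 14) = (c + 6)/(c + 2)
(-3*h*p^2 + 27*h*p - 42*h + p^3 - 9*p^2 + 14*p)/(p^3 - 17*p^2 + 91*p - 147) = (-3*h*p + 6*h + p^2 - 2*p)/(p^2 - 10*p + 21)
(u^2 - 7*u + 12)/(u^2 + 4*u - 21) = (u - 4)/(u + 7)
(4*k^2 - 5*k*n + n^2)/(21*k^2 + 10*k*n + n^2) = (4*k^2 - 5*k*n + n^2)/(21*k^2 + 10*k*n + n^2)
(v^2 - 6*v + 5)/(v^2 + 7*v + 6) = (v^2 - 6*v + 5)/(v^2 + 7*v + 6)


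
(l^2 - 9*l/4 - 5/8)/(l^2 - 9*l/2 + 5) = (l + 1/4)/(l - 2)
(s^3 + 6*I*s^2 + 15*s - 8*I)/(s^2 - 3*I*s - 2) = (s^2 + 7*I*s + 8)/(s - 2*I)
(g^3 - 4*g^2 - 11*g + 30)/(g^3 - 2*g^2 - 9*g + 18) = (g - 5)/(g - 3)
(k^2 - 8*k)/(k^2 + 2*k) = (k - 8)/(k + 2)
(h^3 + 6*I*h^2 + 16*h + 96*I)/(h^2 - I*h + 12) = (h^2 + 10*I*h - 24)/(h + 3*I)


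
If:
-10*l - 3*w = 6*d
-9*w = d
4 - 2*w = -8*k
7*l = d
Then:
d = 0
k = -1/2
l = 0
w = 0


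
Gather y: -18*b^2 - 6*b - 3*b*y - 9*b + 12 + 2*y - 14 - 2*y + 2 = -18*b^2 - 3*b*y - 15*b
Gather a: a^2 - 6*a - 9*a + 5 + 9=a^2 - 15*a + 14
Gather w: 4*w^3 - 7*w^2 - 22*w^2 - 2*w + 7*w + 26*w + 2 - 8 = 4*w^3 - 29*w^2 + 31*w - 6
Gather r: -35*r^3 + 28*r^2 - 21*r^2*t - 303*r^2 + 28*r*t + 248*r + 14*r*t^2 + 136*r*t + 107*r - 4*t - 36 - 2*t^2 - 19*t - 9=-35*r^3 + r^2*(-21*t - 275) + r*(14*t^2 + 164*t + 355) - 2*t^2 - 23*t - 45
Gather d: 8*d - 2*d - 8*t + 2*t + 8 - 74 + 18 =6*d - 6*t - 48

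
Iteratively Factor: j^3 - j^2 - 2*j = (j + 1)*(j^2 - 2*j) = (j - 2)*(j + 1)*(j)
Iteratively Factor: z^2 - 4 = (z + 2)*(z - 2)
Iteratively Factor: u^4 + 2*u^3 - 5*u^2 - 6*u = (u - 2)*(u^3 + 4*u^2 + 3*u) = u*(u - 2)*(u^2 + 4*u + 3) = u*(u - 2)*(u + 1)*(u + 3)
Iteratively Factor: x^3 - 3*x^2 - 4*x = (x - 4)*(x^2 + x) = (x - 4)*(x + 1)*(x)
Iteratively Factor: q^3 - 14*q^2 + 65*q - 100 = (q - 5)*(q^2 - 9*q + 20) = (q - 5)*(q - 4)*(q - 5)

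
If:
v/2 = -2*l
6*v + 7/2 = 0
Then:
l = 7/48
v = -7/12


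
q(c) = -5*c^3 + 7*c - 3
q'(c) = 7 - 15*c^2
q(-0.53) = -5.97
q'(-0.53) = 2.79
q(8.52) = -3035.71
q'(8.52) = -1081.86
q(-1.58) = 5.66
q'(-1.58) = -30.45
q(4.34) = -381.35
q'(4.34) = -275.53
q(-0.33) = -5.13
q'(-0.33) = 5.37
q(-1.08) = -4.26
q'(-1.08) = -10.50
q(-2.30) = 41.74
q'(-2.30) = -72.35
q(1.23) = -3.69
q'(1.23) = -15.69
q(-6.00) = 1035.00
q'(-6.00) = -533.00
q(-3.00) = 111.00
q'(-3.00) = -128.00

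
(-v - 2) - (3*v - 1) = -4*v - 1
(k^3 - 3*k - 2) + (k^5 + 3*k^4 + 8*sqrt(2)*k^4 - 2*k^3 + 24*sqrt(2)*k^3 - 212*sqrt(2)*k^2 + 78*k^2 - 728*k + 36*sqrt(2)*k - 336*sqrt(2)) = k^5 + 3*k^4 + 8*sqrt(2)*k^4 - k^3 + 24*sqrt(2)*k^3 - 212*sqrt(2)*k^2 + 78*k^2 - 731*k + 36*sqrt(2)*k - 336*sqrt(2) - 2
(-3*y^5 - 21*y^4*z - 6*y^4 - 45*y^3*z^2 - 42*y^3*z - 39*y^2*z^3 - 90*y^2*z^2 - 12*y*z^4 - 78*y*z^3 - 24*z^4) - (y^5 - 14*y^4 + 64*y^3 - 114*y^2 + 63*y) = -4*y^5 - 21*y^4*z + 8*y^4 - 45*y^3*z^2 - 42*y^3*z - 64*y^3 - 39*y^2*z^3 - 90*y^2*z^2 + 114*y^2 - 12*y*z^4 - 78*y*z^3 - 63*y - 24*z^4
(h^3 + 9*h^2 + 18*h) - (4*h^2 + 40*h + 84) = h^3 + 5*h^2 - 22*h - 84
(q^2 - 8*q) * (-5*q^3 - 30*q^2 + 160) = -5*q^5 + 10*q^4 + 240*q^3 + 160*q^2 - 1280*q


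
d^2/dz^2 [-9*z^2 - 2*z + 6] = -18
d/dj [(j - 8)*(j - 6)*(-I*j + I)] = I*(-3*j^2 + 30*j - 62)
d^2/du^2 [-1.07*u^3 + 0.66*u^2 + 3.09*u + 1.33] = 1.32 - 6.42*u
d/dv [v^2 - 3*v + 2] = 2*v - 3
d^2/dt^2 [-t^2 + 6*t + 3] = -2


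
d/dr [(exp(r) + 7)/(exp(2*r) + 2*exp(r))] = (-exp(2*r) - 14*exp(r) - 14)*exp(-r)/(exp(2*r) + 4*exp(r) + 4)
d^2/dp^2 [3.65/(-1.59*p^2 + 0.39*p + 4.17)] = (-18.45513*p^2 + 4.52673*p + 3.65*(3.18*p - 0.39)*(6.36*p - 0.78) + 48.40119)/(-1.59*p^2 + 0.39*p + 4.17)^3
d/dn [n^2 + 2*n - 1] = 2*n + 2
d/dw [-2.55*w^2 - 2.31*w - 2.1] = -5.1*w - 2.31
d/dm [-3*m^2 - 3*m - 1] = -6*m - 3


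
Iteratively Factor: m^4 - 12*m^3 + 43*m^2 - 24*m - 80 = (m + 1)*(m^3 - 13*m^2 + 56*m - 80) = (m - 4)*(m + 1)*(m^2 - 9*m + 20) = (m - 4)^2*(m + 1)*(m - 5)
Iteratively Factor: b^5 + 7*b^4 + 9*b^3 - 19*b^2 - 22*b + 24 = (b - 1)*(b^4 + 8*b^3 + 17*b^2 - 2*b - 24) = (b - 1)*(b + 4)*(b^3 + 4*b^2 + b - 6) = (b - 1)*(b + 2)*(b + 4)*(b^2 + 2*b - 3) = (b - 1)*(b + 2)*(b + 3)*(b + 4)*(b - 1)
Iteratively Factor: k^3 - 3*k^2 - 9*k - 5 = (k + 1)*(k^2 - 4*k - 5) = (k - 5)*(k + 1)*(k + 1)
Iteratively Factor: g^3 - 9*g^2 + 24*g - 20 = (g - 5)*(g^2 - 4*g + 4) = (g - 5)*(g - 2)*(g - 2)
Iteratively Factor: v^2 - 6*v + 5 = (v - 1)*(v - 5)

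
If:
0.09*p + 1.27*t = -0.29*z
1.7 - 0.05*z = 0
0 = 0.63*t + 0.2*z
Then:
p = 42.75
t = -10.79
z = 34.00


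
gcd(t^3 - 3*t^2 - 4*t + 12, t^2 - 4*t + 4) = t - 2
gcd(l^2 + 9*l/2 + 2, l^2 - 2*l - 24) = l + 4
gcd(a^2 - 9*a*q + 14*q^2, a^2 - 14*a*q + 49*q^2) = -a + 7*q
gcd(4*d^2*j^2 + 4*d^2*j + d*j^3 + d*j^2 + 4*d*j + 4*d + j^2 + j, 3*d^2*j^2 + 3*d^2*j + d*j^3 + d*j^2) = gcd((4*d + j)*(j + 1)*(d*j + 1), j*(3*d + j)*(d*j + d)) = j + 1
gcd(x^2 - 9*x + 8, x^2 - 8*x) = x - 8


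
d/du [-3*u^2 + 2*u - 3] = 2 - 6*u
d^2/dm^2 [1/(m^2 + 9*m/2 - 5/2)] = 4*(-4*m^2 - 18*m + (4*m + 9)^2 + 10)/(2*m^2 + 9*m - 5)^3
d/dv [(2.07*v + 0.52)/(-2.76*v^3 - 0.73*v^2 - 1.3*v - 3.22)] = (11.4264*v^3 + 5.8167*v^2 + 0.7592*v - 5.9894)/(7.6176*v^6 + 4.0296*v^5 + 7.7089*v^4 + 19.6724*v^3 + 6.3912*v^2 + 8.372*v + 10.3684)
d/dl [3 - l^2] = -2*l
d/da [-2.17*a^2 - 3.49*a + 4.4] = -4.34*a - 3.49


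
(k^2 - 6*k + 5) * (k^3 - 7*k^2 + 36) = k^5 - 13*k^4 + 47*k^3 + k^2 - 216*k + 180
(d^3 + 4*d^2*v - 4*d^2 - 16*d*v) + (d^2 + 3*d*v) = d^3 + 4*d^2*v - 3*d^2 - 13*d*v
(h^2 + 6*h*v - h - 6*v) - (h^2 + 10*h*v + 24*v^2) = -4*h*v - h - 24*v^2 - 6*v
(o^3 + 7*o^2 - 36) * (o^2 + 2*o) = o^5 + 9*o^4 + 14*o^3 - 36*o^2 - 72*o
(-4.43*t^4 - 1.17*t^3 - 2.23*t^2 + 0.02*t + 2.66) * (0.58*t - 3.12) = -2.5694*t^5 + 13.143*t^4 + 2.357*t^3 + 6.9692*t^2 + 1.4804*t - 8.2992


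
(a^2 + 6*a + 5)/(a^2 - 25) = (a + 1)/(a - 5)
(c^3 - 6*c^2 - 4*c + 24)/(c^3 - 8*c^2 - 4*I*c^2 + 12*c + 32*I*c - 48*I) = (c + 2)/(c - 4*I)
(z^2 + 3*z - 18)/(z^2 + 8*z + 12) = (z - 3)/(z + 2)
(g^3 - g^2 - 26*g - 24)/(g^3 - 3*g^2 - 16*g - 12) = (g + 4)/(g + 2)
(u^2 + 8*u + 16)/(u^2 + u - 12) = (u + 4)/(u - 3)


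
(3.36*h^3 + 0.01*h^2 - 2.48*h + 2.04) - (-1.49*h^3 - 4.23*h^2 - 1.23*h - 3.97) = 4.85*h^3 + 4.24*h^2 - 1.25*h + 6.01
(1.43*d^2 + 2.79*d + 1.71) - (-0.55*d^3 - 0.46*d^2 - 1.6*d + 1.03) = 0.55*d^3 + 1.89*d^2 + 4.39*d + 0.68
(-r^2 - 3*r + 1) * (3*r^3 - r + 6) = -3*r^5 - 9*r^4 + 4*r^3 - 3*r^2 - 19*r + 6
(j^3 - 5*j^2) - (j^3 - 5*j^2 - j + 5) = j - 5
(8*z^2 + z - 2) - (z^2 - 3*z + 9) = 7*z^2 + 4*z - 11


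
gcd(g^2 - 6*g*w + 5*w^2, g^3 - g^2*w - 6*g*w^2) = 1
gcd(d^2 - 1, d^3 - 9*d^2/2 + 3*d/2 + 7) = d + 1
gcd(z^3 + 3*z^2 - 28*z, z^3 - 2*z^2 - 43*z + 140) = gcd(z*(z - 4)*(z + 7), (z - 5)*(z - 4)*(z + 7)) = z^2 + 3*z - 28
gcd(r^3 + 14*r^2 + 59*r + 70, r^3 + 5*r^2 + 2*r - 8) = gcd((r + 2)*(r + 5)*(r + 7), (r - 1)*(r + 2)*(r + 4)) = r + 2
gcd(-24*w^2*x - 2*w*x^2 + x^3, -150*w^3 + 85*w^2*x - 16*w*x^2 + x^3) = -6*w + x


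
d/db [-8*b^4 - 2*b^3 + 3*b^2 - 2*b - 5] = -32*b^3 - 6*b^2 + 6*b - 2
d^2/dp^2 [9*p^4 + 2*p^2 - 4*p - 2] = 108*p^2 + 4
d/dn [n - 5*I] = 1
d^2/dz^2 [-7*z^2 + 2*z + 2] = -14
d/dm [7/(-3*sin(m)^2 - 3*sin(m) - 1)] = 21*(2*sin(m) + 1)*cos(m)/(3*sin(m)^2 + 3*sin(m) + 1)^2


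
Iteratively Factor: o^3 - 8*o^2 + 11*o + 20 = (o + 1)*(o^2 - 9*o + 20) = (o - 5)*(o + 1)*(o - 4)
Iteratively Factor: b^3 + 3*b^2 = (b)*(b^2 + 3*b) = b*(b + 3)*(b)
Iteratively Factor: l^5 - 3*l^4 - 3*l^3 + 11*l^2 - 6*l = (l - 1)*(l^4 - 2*l^3 - 5*l^2 + 6*l) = (l - 1)^2*(l^3 - l^2 - 6*l) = l*(l - 1)^2*(l^2 - l - 6) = l*(l - 1)^2*(l + 2)*(l - 3)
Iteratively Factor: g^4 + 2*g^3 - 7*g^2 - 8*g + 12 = (g - 1)*(g^3 + 3*g^2 - 4*g - 12) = (g - 2)*(g - 1)*(g^2 + 5*g + 6) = (g - 2)*(g - 1)*(g + 2)*(g + 3)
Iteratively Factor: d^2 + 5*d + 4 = (d + 1)*(d + 4)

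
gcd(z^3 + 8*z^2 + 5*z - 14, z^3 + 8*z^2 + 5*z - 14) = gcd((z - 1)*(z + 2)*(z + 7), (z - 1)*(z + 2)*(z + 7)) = z^3 + 8*z^2 + 5*z - 14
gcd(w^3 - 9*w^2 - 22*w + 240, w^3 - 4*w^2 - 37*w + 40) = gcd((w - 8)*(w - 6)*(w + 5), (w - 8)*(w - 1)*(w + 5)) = w^2 - 3*w - 40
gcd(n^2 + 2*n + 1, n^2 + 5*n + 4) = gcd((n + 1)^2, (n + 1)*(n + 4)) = n + 1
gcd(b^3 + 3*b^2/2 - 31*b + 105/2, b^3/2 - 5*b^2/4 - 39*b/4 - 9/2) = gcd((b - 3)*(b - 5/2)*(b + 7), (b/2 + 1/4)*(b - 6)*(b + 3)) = 1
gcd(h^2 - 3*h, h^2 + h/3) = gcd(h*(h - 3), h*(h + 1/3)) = h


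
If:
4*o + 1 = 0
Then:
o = -1/4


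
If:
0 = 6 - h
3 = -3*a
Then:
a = -1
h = 6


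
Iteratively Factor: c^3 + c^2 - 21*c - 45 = (c + 3)*(c^2 - 2*c - 15) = (c + 3)^2*(c - 5)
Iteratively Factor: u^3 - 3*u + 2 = (u + 2)*(u^2 - 2*u + 1) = (u - 1)*(u + 2)*(u - 1)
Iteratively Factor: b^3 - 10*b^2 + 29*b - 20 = (b - 4)*(b^2 - 6*b + 5) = (b - 5)*(b - 4)*(b - 1)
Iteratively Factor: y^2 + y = (y)*(y + 1)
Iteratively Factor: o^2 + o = (o)*(o + 1)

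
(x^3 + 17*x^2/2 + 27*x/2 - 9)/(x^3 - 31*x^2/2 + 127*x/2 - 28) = (x^2 + 9*x + 18)/(x^2 - 15*x + 56)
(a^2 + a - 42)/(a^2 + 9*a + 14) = (a - 6)/(a + 2)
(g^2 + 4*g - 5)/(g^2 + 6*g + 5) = (g - 1)/(g + 1)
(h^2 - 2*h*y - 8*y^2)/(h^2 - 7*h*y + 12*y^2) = (-h - 2*y)/(-h + 3*y)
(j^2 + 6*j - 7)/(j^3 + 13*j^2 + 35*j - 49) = 1/(j + 7)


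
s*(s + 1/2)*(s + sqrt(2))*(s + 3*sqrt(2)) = s^4 + s^3/2 + 4*sqrt(2)*s^3 + 2*sqrt(2)*s^2 + 6*s^2 + 3*s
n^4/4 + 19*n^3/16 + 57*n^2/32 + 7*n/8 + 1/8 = (n/2 + 1)^2*(n + 1/4)*(n + 1/2)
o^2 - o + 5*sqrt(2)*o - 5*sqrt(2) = (o - 1)*(o + 5*sqrt(2))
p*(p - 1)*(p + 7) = p^3 + 6*p^2 - 7*p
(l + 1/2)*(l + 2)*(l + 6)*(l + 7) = l^4 + 31*l^3/2 + 151*l^2/2 + 118*l + 42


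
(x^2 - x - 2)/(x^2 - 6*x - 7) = (x - 2)/(x - 7)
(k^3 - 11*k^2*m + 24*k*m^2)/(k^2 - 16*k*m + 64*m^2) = k*(k - 3*m)/(k - 8*m)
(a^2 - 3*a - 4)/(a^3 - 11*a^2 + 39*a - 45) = (a^2 - 3*a - 4)/(a^3 - 11*a^2 + 39*a - 45)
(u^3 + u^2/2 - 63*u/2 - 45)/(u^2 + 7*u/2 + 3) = (u^2 - u - 30)/(u + 2)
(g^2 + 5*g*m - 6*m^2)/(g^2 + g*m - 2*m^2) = (g + 6*m)/(g + 2*m)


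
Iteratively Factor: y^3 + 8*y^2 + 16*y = (y + 4)*(y^2 + 4*y) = y*(y + 4)*(y + 4)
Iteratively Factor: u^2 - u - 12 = (u + 3)*(u - 4)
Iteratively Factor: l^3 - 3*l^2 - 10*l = (l + 2)*(l^2 - 5*l) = (l - 5)*(l + 2)*(l)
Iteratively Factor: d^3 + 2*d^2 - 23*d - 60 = (d - 5)*(d^2 + 7*d + 12) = (d - 5)*(d + 4)*(d + 3)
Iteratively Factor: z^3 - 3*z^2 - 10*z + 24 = (z - 4)*(z^2 + z - 6) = (z - 4)*(z + 3)*(z - 2)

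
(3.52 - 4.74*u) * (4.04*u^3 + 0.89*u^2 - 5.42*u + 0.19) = -19.1496*u^4 + 10.0022*u^3 + 28.8236*u^2 - 19.979*u + 0.6688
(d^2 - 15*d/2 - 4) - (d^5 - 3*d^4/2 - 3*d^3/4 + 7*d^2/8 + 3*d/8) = -d^5 + 3*d^4/2 + 3*d^3/4 + d^2/8 - 63*d/8 - 4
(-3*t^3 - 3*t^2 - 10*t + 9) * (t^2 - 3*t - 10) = -3*t^5 + 6*t^4 + 29*t^3 + 69*t^2 + 73*t - 90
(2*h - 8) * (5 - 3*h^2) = -6*h^3 + 24*h^2 + 10*h - 40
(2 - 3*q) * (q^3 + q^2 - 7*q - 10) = -3*q^4 - q^3 + 23*q^2 + 16*q - 20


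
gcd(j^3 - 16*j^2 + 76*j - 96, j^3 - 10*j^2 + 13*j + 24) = j - 8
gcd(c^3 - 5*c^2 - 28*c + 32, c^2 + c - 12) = c + 4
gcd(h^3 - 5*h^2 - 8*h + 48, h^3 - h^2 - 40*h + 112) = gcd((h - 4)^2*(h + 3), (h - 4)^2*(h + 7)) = h^2 - 8*h + 16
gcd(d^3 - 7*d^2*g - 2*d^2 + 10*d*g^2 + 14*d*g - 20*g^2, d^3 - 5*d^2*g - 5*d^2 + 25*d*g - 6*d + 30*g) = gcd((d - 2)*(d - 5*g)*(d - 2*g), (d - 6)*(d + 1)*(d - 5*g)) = d - 5*g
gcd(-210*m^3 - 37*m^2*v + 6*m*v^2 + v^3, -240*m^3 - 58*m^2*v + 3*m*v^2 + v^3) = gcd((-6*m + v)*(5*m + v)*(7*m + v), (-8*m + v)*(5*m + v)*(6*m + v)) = 5*m + v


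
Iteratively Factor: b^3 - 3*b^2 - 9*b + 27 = (b - 3)*(b^2 - 9) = (b - 3)*(b + 3)*(b - 3)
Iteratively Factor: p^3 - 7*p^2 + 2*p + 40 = (p - 4)*(p^2 - 3*p - 10) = (p - 5)*(p - 4)*(p + 2)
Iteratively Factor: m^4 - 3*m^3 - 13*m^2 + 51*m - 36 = (m - 3)*(m^3 - 13*m + 12) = (m - 3)*(m + 4)*(m^2 - 4*m + 3) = (m - 3)^2*(m + 4)*(m - 1)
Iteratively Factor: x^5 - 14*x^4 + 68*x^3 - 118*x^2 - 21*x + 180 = (x - 3)*(x^4 - 11*x^3 + 35*x^2 - 13*x - 60) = (x - 3)^2*(x^3 - 8*x^2 + 11*x + 20) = (x - 4)*(x - 3)^2*(x^2 - 4*x - 5) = (x - 4)*(x - 3)^2*(x + 1)*(x - 5)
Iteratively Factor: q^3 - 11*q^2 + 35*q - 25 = (q - 1)*(q^2 - 10*q + 25) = (q - 5)*(q - 1)*(q - 5)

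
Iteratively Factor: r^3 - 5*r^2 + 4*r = (r)*(r^2 - 5*r + 4) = r*(r - 4)*(r - 1)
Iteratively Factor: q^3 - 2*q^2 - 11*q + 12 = (q + 3)*(q^2 - 5*q + 4) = (q - 1)*(q + 3)*(q - 4)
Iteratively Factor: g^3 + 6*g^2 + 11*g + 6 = (g + 3)*(g^2 + 3*g + 2) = (g + 2)*(g + 3)*(g + 1)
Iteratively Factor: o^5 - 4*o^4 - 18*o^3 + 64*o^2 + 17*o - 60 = (o - 5)*(o^4 + o^3 - 13*o^2 - o + 12) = (o - 5)*(o - 1)*(o^3 + 2*o^2 - 11*o - 12) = (o - 5)*(o - 1)*(o + 1)*(o^2 + o - 12) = (o - 5)*(o - 3)*(o - 1)*(o + 1)*(o + 4)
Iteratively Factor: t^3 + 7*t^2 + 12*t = (t + 3)*(t^2 + 4*t) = t*(t + 3)*(t + 4)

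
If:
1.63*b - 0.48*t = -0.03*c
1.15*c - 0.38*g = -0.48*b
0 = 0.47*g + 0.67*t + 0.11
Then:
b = 0.305494900182672*t + 0.00143437724121444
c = -0.598556243258484*t - 0.0779344967726512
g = -1.42553191489362*t - 0.234042553191489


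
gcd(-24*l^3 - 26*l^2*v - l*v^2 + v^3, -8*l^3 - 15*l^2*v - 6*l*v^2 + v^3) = l + v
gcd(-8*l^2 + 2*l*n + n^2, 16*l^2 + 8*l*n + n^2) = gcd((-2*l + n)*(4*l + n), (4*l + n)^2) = 4*l + n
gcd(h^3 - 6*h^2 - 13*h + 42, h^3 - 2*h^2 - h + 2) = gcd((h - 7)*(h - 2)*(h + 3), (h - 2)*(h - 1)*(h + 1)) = h - 2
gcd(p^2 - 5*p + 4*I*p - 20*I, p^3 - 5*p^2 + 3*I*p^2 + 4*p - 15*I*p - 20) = p^2 + p*(-5 + 4*I) - 20*I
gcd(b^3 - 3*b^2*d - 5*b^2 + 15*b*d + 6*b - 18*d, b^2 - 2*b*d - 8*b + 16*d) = 1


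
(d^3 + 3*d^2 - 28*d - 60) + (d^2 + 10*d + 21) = d^3 + 4*d^2 - 18*d - 39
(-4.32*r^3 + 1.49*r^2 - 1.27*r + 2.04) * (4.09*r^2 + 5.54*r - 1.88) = -17.6688*r^5 - 17.8387*r^4 + 11.1819*r^3 - 1.4934*r^2 + 13.6892*r - 3.8352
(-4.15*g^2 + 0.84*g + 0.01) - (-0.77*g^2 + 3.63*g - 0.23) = -3.38*g^2 - 2.79*g + 0.24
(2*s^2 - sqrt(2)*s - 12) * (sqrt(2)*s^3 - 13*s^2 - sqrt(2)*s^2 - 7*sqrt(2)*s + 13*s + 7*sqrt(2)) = 2*sqrt(2)*s^5 - 28*s^4 - 2*sqrt(2)*s^4 - 13*sqrt(2)*s^3 + 28*s^3 + 13*sqrt(2)*s^2 + 170*s^2 - 170*s + 84*sqrt(2)*s - 84*sqrt(2)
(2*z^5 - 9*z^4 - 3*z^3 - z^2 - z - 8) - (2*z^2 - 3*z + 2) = 2*z^5 - 9*z^4 - 3*z^3 - 3*z^2 + 2*z - 10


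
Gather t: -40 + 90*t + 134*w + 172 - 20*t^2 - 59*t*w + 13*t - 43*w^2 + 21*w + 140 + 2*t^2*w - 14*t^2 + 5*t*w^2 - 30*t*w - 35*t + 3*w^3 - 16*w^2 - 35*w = t^2*(2*w - 34) + t*(5*w^2 - 89*w + 68) + 3*w^3 - 59*w^2 + 120*w + 272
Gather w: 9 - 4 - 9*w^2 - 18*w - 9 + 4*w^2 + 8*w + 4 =-5*w^2 - 10*w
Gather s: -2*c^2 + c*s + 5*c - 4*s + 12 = -2*c^2 + 5*c + s*(c - 4) + 12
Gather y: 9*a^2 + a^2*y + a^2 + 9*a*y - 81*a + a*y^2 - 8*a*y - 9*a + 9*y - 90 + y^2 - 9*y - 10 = 10*a^2 - 90*a + y^2*(a + 1) + y*(a^2 + a) - 100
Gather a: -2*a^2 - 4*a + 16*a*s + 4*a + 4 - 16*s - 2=-2*a^2 + 16*a*s - 16*s + 2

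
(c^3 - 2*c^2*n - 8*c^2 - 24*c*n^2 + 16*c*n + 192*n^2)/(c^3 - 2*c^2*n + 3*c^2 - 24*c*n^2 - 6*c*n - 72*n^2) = (c - 8)/(c + 3)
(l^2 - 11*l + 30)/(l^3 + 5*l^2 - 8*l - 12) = (l^2 - 11*l + 30)/(l^3 + 5*l^2 - 8*l - 12)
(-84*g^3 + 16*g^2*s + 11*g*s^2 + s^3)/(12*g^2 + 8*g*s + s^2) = (-14*g^2 + 5*g*s + s^2)/(2*g + s)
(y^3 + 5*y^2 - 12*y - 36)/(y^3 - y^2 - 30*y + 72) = (y + 2)/(y - 4)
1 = 1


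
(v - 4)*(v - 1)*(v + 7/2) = v^3 - 3*v^2/2 - 27*v/2 + 14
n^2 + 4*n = n*(n + 4)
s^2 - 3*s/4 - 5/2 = (s - 2)*(s + 5/4)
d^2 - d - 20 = (d - 5)*(d + 4)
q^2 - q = q*(q - 1)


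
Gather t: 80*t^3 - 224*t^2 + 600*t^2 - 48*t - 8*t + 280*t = 80*t^3 + 376*t^2 + 224*t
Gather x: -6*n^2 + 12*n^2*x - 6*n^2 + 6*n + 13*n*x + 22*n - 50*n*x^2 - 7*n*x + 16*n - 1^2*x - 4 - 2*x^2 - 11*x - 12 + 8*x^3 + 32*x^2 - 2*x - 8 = -12*n^2 + 44*n + 8*x^3 + x^2*(30 - 50*n) + x*(12*n^2 + 6*n - 14) - 24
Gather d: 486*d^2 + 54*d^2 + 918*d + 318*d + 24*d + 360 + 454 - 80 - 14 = 540*d^2 + 1260*d + 720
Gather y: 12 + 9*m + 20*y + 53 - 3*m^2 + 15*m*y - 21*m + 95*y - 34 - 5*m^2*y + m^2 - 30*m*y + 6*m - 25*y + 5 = -2*m^2 - 6*m + y*(-5*m^2 - 15*m + 90) + 36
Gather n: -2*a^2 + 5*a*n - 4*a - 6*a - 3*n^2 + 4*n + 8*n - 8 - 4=-2*a^2 - 10*a - 3*n^2 + n*(5*a + 12) - 12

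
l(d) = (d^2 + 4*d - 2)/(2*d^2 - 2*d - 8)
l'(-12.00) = -0.01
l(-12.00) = 0.31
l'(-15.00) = -0.00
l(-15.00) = 0.35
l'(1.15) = -1.00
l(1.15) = -0.51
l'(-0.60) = -0.94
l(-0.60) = 0.66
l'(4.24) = -0.66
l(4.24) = 1.69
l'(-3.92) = -0.17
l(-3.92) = -0.08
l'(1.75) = -2.79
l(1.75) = -1.50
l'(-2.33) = -1.27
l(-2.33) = -0.78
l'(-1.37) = -19.31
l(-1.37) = 3.72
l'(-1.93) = -5.28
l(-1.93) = -1.81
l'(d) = (2 - 4*d)*(d^2 + 4*d - 2)/(2*d^2 - 2*d - 8)^2 + (2*d + 4)/(2*d^2 - 2*d - 8)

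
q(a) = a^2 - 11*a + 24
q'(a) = 2*a - 11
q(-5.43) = 113.21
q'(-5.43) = -21.86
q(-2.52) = 58.07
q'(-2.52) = -16.04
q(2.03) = 5.79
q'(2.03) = -6.94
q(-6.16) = 129.71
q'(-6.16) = -23.32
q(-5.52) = 115.19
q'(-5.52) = -22.04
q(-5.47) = 114.09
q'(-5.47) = -21.94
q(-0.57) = 30.59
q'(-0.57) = -12.14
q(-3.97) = 83.43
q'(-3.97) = -18.94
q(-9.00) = 204.00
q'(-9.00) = -29.00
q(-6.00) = 126.00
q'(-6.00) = -23.00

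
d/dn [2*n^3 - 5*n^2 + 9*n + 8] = 6*n^2 - 10*n + 9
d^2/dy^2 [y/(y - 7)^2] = 2*(y + 14)/(y - 7)^4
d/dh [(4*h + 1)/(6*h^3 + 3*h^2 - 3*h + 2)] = (-48*h^3 - 30*h^2 - 6*h + 11)/(36*h^6 + 36*h^5 - 27*h^4 + 6*h^3 + 21*h^2 - 12*h + 4)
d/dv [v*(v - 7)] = 2*v - 7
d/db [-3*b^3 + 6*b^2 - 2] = 3*b*(4 - 3*b)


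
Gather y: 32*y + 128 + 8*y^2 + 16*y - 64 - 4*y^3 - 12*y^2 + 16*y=-4*y^3 - 4*y^2 + 64*y + 64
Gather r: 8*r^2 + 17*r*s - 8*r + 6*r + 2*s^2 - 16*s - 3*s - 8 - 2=8*r^2 + r*(17*s - 2) + 2*s^2 - 19*s - 10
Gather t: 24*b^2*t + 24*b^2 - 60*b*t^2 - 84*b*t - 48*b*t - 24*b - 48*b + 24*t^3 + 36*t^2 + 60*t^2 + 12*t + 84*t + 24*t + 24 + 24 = 24*b^2 - 72*b + 24*t^3 + t^2*(96 - 60*b) + t*(24*b^2 - 132*b + 120) + 48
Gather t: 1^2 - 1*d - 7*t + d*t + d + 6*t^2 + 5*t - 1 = 6*t^2 + t*(d - 2)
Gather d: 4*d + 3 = 4*d + 3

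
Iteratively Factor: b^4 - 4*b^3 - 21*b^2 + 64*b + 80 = (b + 4)*(b^3 - 8*b^2 + 11*b + 20) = (b - 4)*(b + 4)*(b^2 - 4*b - 5) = (b - 4)*(b + 1)*(b + 4)*(b - 5)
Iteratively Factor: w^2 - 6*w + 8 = (w - 4)*(w - 2)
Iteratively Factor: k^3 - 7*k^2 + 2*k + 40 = (k + 2)*(k^2 - 9*k + 20) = (k - 4)*(k + 2)*(k - 5)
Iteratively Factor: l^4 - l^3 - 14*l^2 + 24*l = (l)*(l^3 - l^2 - 14*l + 24) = l*(l - 3)*(l^2 + 2*l - 8) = l*(l - 3)*(l + 4)*(l - 2)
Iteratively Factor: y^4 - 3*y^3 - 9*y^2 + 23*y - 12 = (y - 1)*(y^3 - 2*y^2 - 11*y + 12) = (y - 1)^2*(y^2 - y - 12) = (y - 1)^2*(y + 3)*(y - 4)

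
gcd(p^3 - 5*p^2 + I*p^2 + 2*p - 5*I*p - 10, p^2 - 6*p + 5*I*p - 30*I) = 1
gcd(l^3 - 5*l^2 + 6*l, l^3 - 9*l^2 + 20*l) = l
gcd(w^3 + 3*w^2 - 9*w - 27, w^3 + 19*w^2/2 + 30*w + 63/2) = w^2 + 6*w + 9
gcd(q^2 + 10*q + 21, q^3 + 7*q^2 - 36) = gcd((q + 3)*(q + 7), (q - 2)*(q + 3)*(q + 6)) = q + 3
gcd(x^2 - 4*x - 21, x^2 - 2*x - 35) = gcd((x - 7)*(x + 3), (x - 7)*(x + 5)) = x - 7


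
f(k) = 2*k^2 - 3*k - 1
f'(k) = 4*k - 3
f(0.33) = -1.77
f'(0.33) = -1.68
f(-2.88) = 24.23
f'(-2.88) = -14.52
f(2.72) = 5.64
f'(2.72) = 7.88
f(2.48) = 3.86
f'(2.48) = 6.92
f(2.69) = 5.40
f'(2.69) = 7.76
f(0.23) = -1.58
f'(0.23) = -2.08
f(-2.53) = 19.39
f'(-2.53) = -13.12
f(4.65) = 28.30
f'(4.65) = 15.60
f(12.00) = 251.00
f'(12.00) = 45.00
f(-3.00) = 26.00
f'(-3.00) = -15.00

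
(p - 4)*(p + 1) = p^2 - 3*p - 4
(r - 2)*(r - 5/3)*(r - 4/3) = r^3 - 5*r^2 + 74*r/9 - 40/9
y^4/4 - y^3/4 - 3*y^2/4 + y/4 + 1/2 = (y/4 + 1/4)*(y - 2)*(y - 1)*(y + 1)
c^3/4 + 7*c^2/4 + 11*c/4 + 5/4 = (c/4 + 1/4)*(c + 1)*(c + 5)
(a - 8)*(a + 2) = a^2 - 6*a - 16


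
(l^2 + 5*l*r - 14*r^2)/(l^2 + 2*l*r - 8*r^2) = (l + 7*r)/(l + 4*r)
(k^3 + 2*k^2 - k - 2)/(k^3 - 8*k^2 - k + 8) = (k + 2)/(k - 8)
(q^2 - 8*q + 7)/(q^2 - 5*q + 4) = (q - 7)/(q - 4)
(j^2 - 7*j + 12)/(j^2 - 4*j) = (j - 3)/j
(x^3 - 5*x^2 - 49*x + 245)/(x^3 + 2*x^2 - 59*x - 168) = (x^2 - 12*x + 35)/(x^2 - 5*x - 24)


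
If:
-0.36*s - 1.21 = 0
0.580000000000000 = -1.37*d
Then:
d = -0.42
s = -3.36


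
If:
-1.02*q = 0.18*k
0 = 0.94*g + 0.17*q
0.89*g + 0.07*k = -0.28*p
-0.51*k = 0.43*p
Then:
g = 0.00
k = 0.00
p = 0.00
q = 0.00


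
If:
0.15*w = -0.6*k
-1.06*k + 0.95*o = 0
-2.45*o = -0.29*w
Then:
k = 0.00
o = 0.00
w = 0.00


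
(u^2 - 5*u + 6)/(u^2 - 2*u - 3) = (u - 2)/(u + 1)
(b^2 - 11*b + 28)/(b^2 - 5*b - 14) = (b - 4)/(b + 2)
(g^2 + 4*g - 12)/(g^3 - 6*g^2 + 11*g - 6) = (g + 6)/(g^2 - 4*g + 3)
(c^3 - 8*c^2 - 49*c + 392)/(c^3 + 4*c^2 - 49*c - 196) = (c - 8)/(c + 4)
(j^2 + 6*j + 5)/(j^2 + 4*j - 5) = (j + 1)/(j - 1)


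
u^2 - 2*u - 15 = (u - 5)*(u + 3)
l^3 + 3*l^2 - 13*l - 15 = (l - 3)*(l + 1)*(l + 5)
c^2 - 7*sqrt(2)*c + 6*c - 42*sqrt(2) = (c + 6)*(c - 7*sqrt(2))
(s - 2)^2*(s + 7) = s^3 + 3*s^2 - 24*s + 28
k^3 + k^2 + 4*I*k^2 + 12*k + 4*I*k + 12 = (k + 1)*(k - 2*I)*(k + 6*I)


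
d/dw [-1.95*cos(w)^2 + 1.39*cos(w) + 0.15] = (3.9*cos(w) - 1.39)*sin(w)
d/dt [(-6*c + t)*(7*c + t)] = c + 2*t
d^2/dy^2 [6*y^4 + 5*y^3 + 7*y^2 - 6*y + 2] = 72*y^2 + 30*y + 14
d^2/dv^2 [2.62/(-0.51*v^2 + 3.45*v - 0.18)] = (1.362924*v^2 - 9.21978*v - 2.62*(1.02*v - 3.45)*(2.04*v - 6.9) + 0.481032)/(0.51*v^2 - 3.45*v + 0.18)^3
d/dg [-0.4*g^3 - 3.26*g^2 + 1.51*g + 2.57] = -1.2*g^2 - 6.52*g + 1.51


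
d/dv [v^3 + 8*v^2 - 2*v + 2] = 3*v^2 + 16*v - 2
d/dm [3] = 0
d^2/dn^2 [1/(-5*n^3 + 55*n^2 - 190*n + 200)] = 2*((3*n - 11)*(n^3 - 11*n^2 + 38*n - 40) - (3*n^2 - 22*n + 38)^2)/(5*(n^3 - 11*n^2 + 38*n - 40)^3)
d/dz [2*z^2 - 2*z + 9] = 4*z - 2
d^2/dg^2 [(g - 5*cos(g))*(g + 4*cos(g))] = g*cos(g) - 80*sin(g)^2 + 2*sin(g) + 42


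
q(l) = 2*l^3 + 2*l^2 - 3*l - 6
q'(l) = 6*l^2 + 4*l - 3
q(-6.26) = -399.47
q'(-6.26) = 207.09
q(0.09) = -6.25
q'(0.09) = -2.59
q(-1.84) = -6.17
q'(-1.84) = 9.95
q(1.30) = -2.13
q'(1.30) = 12.34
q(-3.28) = -45.22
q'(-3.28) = 48.43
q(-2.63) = -20.66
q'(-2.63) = 27.98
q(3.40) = 85.53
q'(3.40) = 79.96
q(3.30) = 77.75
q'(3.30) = 75.54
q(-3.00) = -33.00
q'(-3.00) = 39.00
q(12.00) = 3702.00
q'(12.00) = 909.00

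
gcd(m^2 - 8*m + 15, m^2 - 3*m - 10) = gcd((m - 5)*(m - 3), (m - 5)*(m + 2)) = m - 5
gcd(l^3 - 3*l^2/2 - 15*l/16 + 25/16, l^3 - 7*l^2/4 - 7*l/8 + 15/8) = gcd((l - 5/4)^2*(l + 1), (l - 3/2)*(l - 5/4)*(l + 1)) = l^2 - l/4 - 5/4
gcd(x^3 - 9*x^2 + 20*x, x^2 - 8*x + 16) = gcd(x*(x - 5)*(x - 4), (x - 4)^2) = x - 4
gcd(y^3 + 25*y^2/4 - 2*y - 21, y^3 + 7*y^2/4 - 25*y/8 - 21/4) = y^2 + y/4 - 7/2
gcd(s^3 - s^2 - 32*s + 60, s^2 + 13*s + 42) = s + 6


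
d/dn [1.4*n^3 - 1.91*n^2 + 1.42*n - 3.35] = 4.2*n^2 - 3.82*n + 1.42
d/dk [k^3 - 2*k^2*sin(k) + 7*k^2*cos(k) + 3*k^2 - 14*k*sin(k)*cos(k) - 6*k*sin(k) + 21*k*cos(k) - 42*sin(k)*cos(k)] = -7*k^2*sin(k) - 2*k^2*cos(k) + 3*k^2 - 25*k*sin(k) + 8*k*cos(k) - 14*k*cos(2*k) + 6*k - 6*sin(k) - 7*sin(2*k) + 21*cos(k) - 42*cos(2*k)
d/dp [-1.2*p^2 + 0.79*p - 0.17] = 0.79 - 2.4*p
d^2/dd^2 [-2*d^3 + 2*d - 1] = -12*d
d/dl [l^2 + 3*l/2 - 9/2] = 2*l + 3/2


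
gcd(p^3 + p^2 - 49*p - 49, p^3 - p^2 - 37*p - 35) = p^2 - 6*p - 7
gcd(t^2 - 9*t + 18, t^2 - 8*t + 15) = t - 3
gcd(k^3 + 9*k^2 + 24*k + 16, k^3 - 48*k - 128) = k^2 + 8*k + 16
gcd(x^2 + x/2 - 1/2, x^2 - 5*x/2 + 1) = x - 1/2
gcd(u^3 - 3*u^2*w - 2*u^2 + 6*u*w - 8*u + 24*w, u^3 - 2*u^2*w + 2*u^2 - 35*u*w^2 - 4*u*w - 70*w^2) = u + 2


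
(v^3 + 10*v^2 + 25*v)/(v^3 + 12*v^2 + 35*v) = (v + 5)/(v + 7)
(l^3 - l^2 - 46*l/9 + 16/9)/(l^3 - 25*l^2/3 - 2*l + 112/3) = (9*l^2 - 27*l + 8)/(3*(3*l^2 - 31*l + 56))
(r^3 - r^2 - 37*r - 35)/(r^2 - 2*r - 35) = r + 1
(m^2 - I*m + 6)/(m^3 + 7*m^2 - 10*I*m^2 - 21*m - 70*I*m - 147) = (m + 2*I)/(m^2 + 7*m*(1 - I) - 49*I)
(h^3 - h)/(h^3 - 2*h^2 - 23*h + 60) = (h^3 - h)/(h^3 - 2*h^2 - 23*h + 60)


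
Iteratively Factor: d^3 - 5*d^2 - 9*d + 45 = (d + 3)*(d^2 - 8*d + 15) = (d - 5)*(d + 3)*(d - 3)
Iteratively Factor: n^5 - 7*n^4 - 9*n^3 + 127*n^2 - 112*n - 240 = (n - 3)*(n^4 - 4*n^3 - 21*n^2 + 64*n + 80) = (n - 3)*(n + 1)*(n^3 - 5*n^2 - 16*n + 80) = (n - 3)*(n + 1)*(n + 4)*(n^2 - 9*n + 20) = (n - 5)*(n - 3)*(n + 1)*(n + 4)*(n - 4)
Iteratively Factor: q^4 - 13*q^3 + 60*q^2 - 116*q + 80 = (q - 5)*(q^3 - 8*q^2 + 20*q - 16) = (q - 5)*(q - 2)*(q^2 - 6*q + 8) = (q - 5)*(q - 4)*(q - 2)*(q - 2)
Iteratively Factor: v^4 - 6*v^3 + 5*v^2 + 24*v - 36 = (v - 2)*(v^3 - 4*v^2 - 3*v + 18) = (v - 2)*(v + 2)*(v^2 - 6*v + 9) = (v - 3)*(v - 2)*(v + 2)*(v - 3)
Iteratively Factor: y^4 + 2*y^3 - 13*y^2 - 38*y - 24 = (y + 1)*(y^3 + y^2 - 14*y - 24) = (y + 1)*(y + 2)*(y^2 - y - 12) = (y - 4)*(y + 1)*(y + 2)*(y + 3)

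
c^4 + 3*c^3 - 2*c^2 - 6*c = c*(c + 3)*(c - sqrt(2))*(c + sqrt(2))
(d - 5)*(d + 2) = d^2 - 3*d - 10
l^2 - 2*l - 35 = (l - 7)*(l + 5)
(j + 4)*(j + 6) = j^2 + 10*j + 24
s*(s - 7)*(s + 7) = s^3 - 49*s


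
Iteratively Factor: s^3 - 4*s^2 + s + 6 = (s + 1)*(s^2 - 5*s + 6) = (s - 2)*(s + 1)*(s - 3)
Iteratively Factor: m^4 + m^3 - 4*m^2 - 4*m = (m)*(m^3 + m^2 - 4*m - 4) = m*(m + 1)*(m^2 - 4) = m*(m - 2)*(m + 1)*(m + 2)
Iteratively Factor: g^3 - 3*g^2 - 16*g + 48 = (g + 4)*(g^2 - 7*g + 12) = (g - 4)*(g + 4)*(g - 3)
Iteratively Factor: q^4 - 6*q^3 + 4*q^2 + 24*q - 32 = (q + 2)*(q^3 - 8*q^2 + 20*q - 16) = (q - 2)*(q + 2)*(q^2 - 6*q + 8) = (q - 2)^2*(q + 2)*(q - 4)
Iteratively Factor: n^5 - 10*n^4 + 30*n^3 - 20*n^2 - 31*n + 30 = (n - 2)*(n^4 - 8*n^3 + 14*n^2 + 8*n - 15) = (n - 3)*(n - 2)*(n^3 - 5*n^2 - n + 5) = (n - 3)*(n - 2)*(n - 1)*(n^2 - 4*n - 5) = (n - 5)*(n - 3)*(n - 2)*(n - 1)*(n + 1)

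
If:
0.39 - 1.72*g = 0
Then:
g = 0.23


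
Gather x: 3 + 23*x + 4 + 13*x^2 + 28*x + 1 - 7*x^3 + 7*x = -7*x^3 + 13*x^2 + 58*x + 8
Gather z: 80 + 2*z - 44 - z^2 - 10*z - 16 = -z^2 - 8*z + 20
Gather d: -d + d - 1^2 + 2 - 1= 0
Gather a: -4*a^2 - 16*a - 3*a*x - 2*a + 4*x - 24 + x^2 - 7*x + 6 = -4*a^2 + a*(-3*x - 18) + x^2 - 3*x - 18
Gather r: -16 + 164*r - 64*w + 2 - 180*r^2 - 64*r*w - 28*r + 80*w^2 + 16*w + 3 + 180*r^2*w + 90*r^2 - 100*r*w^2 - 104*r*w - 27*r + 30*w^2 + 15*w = r^2*(180*w - 90) + r*(-100*w^2 - 168*w + 109) + 110*w^2 - 33*w - 11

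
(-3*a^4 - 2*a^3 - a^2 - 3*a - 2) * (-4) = 12*a^4 + 8*a^3 + 4*a^2 + 12*a + 8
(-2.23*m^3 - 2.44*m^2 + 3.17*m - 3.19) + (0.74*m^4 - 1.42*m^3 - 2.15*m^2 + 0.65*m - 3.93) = 0.74*m^4 - 3.65*m^3 - 4.59*m^2 + 3.82*m - 7.12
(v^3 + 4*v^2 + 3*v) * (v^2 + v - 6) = v^5 + 5*v^4 + v^3 - 21*v^2 - 18*v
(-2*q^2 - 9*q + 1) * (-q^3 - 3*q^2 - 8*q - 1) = 2*q^5 + 15*q^4 + 42*q^3 + 71*q^2 + q - 1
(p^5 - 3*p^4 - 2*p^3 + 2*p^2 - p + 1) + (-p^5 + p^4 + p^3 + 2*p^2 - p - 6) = -2*p^4 - p^3 + 4*p^2 - 2*p - 5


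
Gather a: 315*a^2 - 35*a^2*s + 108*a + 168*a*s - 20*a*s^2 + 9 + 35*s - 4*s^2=a^2*(315 - 35*s) + a*(-20*s^2 + 168*s + 108) - 4*s^2 + 35*s + 9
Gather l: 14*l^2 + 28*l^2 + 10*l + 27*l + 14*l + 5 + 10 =42*l^2 + 51*l + 15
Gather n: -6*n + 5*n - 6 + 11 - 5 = -n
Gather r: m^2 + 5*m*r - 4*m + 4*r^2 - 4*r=m^2 - 4*m + 4*r^2 + r*(5*m - 4)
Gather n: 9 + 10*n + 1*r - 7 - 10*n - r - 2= 0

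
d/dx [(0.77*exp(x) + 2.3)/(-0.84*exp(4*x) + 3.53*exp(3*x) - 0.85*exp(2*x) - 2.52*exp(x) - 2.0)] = (1.9404*exp(4*x) + 2.2918*exp(3*x) - 23.7025*exp(2*x) + 3.91*exp(x) + 4.256)*exp(x)/(0.7056*exp(8*x) - 5.9304*exp(7*x) + 13.8889*exp(6*x) - 1.7674*exp(5*x) - 13.7087*exp(4*x) - 9.836*exp(3*x) + 9.7504*exp(2*x) + 10.08*exp(x) + 4.0)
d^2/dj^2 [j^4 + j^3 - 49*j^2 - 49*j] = 12*j^2 + 6*j - 98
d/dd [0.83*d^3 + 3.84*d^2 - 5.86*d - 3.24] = 2.49*d^2 + 7.68*d - 5.86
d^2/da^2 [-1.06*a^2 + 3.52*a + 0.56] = -2.12000000000000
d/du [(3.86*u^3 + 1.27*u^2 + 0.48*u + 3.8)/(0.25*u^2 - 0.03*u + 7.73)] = (0.965*u^4 - 0.2316*u^3 + 89.3553*u^2 + 17.7342*u + 3.8244)/(0.0625*u^4 - 0.015*u^3 + 3.8659*u^2 - 0.4638*u + 59.7529)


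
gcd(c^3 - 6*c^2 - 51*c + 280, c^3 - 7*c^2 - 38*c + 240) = c^2 - 13*c + 40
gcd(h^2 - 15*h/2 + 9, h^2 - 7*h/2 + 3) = h - 3/2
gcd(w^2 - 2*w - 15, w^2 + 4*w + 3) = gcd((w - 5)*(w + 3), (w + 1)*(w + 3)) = w + 3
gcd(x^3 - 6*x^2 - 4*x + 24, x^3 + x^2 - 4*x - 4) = x^2 - 4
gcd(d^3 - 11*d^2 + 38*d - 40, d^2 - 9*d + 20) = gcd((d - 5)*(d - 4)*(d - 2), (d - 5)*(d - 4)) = d^2 - 9*d + 20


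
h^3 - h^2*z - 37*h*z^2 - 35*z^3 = (h - 7*z)*(h + z)*(h + 5*z)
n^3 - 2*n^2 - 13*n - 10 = (n - 5)*(n + 1)*(n + 2)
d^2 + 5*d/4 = d*(d + 5/4)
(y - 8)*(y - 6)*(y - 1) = y^3 - 15*y^2 + 62*y - 48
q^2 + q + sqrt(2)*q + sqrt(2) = (q + 1)*(q + sqrt(2))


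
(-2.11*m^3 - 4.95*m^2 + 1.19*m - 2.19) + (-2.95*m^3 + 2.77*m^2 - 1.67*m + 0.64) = -5.06*m^3 - 2.18*m^2 - 0.48*m - 1.55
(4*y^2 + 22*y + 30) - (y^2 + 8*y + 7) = 3*y^2 + 14*y + 23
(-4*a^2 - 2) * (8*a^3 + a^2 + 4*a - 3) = -32*a^5 - 4*a^4 - 32*a^3 + 10*a^2 - 8*a + 6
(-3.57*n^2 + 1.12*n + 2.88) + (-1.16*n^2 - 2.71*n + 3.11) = -4.73*n^2 - 1.59*n + 5.99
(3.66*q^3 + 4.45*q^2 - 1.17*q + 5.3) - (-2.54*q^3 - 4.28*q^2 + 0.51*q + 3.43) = 6.2*q^3 + 8.73*q^2 - 1.68*q + 1.87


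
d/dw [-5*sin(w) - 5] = -5*cos(w)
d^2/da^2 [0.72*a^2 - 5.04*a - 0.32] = 1.44000000000000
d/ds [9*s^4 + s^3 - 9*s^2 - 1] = 3*s*(12*s^2 + s - 6)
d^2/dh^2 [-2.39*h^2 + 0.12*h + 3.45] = -4.78000000000000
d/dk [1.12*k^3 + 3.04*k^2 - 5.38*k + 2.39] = 3.36*k^2 + 6.08*k - 5.38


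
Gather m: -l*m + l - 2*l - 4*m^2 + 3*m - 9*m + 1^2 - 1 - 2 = -l - 4*m^2 + m*(-l - 6) - 2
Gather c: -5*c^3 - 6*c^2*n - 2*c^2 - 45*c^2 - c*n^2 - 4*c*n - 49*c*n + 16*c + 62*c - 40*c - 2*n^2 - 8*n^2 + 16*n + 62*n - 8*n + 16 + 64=-5*c^3 + c^2*(-6*n - 47) + c*(-n^2 - 53*n + 38) - 10*n^2 + 70*n + 80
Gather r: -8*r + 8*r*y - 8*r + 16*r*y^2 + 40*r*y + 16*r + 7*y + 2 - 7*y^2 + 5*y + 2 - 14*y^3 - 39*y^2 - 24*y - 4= r*(16*y^2 + 48*y) - 14*y^3 - 46*y^2 - 12*y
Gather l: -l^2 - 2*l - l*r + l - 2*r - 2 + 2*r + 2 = -l^2 + l*(-r - 1)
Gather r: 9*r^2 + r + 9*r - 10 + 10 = 9*r^2 + 10*r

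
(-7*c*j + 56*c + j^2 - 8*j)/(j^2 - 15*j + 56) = (-7*c + j)/(j - 7)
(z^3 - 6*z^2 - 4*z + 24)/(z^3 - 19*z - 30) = (z^2 - 8*z + 12)/(z^2 - 2*z - 15)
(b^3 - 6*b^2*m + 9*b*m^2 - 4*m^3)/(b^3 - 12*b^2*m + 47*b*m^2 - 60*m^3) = (b^2 - 2*b*m + m^2)/(b^2 - 8*b*m + 15*m^2)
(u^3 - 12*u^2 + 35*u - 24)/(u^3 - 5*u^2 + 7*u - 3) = (u - 8)/(u - 1)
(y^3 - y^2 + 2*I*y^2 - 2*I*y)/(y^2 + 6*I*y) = (y^2 - y + 2*I*y - 2*I)/(y + 6*I)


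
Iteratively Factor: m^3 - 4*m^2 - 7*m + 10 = (m - 1)*(m^2 - 3*m - 10) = (m - 5)*(m - 1)*(m + 2)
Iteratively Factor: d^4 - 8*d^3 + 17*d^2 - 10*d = (d)*(d^3 - 8*d^2 + 17*d - 10) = d*(d - 1)*(d^2 - 7*d + 10) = d*(d - 2)*(d - 1)*(d - 5)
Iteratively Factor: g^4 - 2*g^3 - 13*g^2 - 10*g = (g)*(g^3 - 2*g^2 - 13*g - 10) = g*(g + 2)*(g^2 - 4*g - 5) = g*(g + 1)*(g + 2)*(g - 5)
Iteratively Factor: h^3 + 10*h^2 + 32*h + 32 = (h + 2)*(h^2 + 8*h + 16) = (h + 2)*(h + 4)*(h + 4)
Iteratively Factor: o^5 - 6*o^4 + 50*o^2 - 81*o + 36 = (o + 3)*(o^4 - 9*o^3 + 27*o^2 - 31*o + 12) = (o - 1)*(o + 3)*(o^3 - 8*o^2 + 19*o - 12) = (o - 3)*(o - 1)*(o + 3)*(o^2 - 5*o + 4) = (o - 4)*(o - 3)*(o - 1)*(o + 3)*(o - 1)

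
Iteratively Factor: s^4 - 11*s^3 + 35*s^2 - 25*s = (s)*(s^3 - 11*s^2 + 35*s - 25) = s*(s - 5)*(s^2 - 6*s + 5) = s*(s - 5)^2*(s - 1)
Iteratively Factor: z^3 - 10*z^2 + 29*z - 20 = (z - 1)*(z^2 - 9*z + 20) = (z - 4)*(z - 1)*(z - 5)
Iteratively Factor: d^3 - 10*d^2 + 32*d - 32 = (d - 2)*(d^2 - 8*d + 16) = (d - 4)*(d - 2)*(d - 4)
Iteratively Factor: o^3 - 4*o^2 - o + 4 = (o - 4)*(o^2 - 1) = (o - 4)*(o - 1)*(o + 1)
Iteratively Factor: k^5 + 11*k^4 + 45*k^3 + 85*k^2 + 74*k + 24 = (k + 1)*(k^4 + 10*k^3 + 35*k^2 + 50*k + 24) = (k + 1)^2*(k^3 + 9*k^2 + 26*k + 24) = (k + 1)^2*(k + 2)*(k^2 + 7*k + 12) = (k + 1)^2*(k + 2)*(k + 3)*(k + 4)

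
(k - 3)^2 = k^2 - 6*k + 9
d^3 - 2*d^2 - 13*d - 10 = (d - 5)*(d + 1)*(d + 2)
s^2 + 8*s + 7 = (s + 1)*(s + 7)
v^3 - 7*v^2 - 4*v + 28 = (v - 7)*(v - 2)*(v + 2)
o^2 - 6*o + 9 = (o - 3)^2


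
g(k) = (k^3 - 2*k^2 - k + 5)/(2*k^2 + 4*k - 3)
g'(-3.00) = -20.22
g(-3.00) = -12.33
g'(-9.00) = 0.41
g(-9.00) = -7.13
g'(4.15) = 0.37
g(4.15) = 0.79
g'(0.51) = -122.97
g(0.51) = -9.33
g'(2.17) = 0.09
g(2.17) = 0.24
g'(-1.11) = -1.39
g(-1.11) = -0.46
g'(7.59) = 0.45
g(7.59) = 2.24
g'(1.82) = -0.09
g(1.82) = 0.24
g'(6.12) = 0.43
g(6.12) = 1.59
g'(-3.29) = -6.76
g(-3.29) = -8.92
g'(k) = (-4*k - 4)*(k^3 - 2*k^2 - k + 5)/(2*k^2 + 4*k - 3)^2 + (3*k^2 - 4*k - 1)/(2*k^2 + 4*k - 3) = (2*k^4 + 8*k^3 - 15*k^2 - 8*k - 17)/(4*k^4 + 16*k^3 + 4*k^2 - 24*k + 9)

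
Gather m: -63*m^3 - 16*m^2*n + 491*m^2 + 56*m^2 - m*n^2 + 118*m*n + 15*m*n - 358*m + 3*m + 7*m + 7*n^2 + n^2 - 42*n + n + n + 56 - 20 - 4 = -63*m^3 + m^2*(547 - 16*n) + m*(-n^2 + 133*n - 348) + 8*n^2 - 40*n + 32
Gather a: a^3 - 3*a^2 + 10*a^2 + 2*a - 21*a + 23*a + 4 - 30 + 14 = a^3 + 7*a^2 + 4*a - 12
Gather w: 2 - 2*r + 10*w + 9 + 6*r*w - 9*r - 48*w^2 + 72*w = -11*r - 48*w^2 + w*(6*r + 82) + 11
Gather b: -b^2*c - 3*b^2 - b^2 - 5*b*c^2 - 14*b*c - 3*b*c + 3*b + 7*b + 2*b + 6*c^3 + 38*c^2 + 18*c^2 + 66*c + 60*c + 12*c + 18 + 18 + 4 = b^2*(-c - 4) + b*(-5*c^2 - 17*c + 12) + 6*c^3 + 56*c^2 + 138*c + 40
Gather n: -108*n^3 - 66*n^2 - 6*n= -108*n^3 - 66*n^2 - 6*n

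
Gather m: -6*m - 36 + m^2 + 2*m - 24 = m^2 - 4*m - 60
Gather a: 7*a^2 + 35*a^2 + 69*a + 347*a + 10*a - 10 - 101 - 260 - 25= 42*a^2 + 426*a - 396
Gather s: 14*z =14*z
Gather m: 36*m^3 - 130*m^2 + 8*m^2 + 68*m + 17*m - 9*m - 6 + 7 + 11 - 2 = 36*m^3 - 122*m^2 + 76*m + 10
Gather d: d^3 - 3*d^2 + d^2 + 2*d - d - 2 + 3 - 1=d^3 - 2*d^2 + d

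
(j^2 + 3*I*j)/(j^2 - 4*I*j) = (j + 3*I)/(j - 4*I)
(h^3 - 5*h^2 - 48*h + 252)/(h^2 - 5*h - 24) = (-h^3 + 5*h^2 + 48*h - 252)/(-h^2 + 5*h + 24)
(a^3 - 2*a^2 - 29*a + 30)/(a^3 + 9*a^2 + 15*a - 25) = (a - 6)/(a + 5)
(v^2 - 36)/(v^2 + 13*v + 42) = (v - 6)/(v + 7)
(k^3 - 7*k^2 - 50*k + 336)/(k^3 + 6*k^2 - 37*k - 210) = (k - 8)/(k + 5)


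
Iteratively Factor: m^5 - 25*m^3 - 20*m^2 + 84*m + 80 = (m + 1)*(m^4 - m^3 - 24*m^2 + 4*m + 80) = (m + 1)*(m + 4)*(m^3 - 5*m^2 - 4*m + 20) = (m - 2)*(m + 1)*(m + 4)*(m^2 - 3*m - 10) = (m - 2)*(m + 1)*(m + 2)*(m + 4)*(m - 5)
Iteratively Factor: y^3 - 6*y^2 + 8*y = (y)*(y^2 - 6*y + 8) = y*(y - 4)*(y - 2)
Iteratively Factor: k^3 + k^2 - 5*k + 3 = (k - 1)*(k^2 + 2*k - 3) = (k - 1)^2*(k + 3)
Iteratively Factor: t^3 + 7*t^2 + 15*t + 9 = (t + 3)*(t^2 + 4*t + 3) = (t + 1)*(t + 3)*(t + 3)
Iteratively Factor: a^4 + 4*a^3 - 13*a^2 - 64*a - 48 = (a + 1)*(a^3 + 3*a^2 - 16*a - 48) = (a + 1)*(a + 3)*(a^2 - 16) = (a + 1)*(a + 3)*(a + 4)*(a - 4)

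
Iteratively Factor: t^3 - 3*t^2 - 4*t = (t)*(t^2 - 3*t - 4) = t*(t + 1)*(t - 4)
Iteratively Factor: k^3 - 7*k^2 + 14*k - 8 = (k - 4)*(k^2 - 3*k + 2) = (k - 4)*(k - 1)*(k - 2)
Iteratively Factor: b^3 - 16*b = (b - 4)*(b^2 + 4*b) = b*(b - 4)*(b + 4)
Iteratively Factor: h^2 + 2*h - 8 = (h + 4)*(h - 2)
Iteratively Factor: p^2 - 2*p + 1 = (p - 1)*(p - 1)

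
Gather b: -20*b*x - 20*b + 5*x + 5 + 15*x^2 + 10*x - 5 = b*(-20*x - 20) + 15*x^2 + 15*x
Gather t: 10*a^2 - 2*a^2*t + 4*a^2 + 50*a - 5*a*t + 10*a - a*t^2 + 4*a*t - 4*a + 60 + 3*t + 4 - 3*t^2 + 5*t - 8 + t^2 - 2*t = 14*a^2 + 56*a + t^2*(-a - 2) + t*(-2*a^2 - a + 6) + 56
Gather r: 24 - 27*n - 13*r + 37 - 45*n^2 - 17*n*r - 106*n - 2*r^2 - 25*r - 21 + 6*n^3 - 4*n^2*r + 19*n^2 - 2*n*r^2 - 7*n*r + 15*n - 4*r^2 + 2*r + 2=6*n^3 - 26*n^2 - 118*n + r^2*(-2*n - 6) + r*(-4*n^2 - 24*n - 36) + 42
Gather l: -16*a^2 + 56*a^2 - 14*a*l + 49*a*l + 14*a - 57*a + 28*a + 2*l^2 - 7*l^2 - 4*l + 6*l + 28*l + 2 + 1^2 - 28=40*a^2 - 15*a - 5*l^2 + l*(35*a + 30) - 25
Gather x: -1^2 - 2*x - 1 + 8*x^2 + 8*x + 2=8*x^2 + 6*x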